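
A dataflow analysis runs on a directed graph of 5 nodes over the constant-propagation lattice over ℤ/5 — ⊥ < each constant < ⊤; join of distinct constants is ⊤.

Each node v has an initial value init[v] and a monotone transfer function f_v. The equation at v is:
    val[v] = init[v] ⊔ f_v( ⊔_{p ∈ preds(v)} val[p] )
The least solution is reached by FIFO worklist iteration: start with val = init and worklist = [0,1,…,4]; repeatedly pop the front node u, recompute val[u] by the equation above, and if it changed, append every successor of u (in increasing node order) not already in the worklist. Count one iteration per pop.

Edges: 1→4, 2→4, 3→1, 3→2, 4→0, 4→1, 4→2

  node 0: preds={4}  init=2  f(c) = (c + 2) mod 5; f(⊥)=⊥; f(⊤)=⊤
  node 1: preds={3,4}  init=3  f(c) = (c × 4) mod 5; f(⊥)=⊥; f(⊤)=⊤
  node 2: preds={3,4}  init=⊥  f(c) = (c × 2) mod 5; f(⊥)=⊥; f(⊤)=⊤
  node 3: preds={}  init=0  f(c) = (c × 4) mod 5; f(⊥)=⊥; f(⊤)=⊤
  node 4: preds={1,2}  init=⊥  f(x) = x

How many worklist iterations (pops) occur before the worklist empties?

Worklist (9 pops):
  #1 pop 0: in=⊥ → 2 (no change)
  #2 pop 1: in=0 → ⊤ (was 3); enqueue []
  #3 pop 2: in=0 → 0 (was ⊥); enqueue []
  #4 pop 3: in=⊥ → 0 (no change)
  #5 pop 4: in=⊤ → ⊤ (was ⊥); enqueue [0,1,2]
  #6 pop 0: in=⊤ → ⊤ (was 2); enqueue []
  #7 pop 1: in=⊤ → ⊤ (no change)
  #8 pop 2: in=⊤ → ⊤ (was 0); enqueue [4]
  #9 pop 4: in=⊤ → ⊤ (no change)

Fixpoint:
  val[0] = ⊤
  val[1] = ⊤
  val[2] = ⊤
  val[3] = 0
  val[4] = ⊤

9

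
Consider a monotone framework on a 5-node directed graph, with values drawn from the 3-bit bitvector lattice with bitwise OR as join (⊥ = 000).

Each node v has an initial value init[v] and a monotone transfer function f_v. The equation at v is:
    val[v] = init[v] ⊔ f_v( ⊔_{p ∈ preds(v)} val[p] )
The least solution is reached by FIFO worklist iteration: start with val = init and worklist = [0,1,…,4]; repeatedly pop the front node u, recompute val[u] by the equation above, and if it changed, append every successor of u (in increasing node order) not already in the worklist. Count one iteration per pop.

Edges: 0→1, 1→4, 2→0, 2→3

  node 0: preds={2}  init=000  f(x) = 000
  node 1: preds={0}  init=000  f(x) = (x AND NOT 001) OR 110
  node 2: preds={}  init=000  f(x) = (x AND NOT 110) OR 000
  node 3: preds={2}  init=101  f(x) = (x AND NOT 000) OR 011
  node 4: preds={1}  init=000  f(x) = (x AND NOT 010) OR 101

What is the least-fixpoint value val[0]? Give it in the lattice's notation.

000

Iteration log — 5 steps:
  step 1. node 0  ⊔preds=000  new=000  stable
  step 2. node 1  ⊔preds=000  new=110  old=000  +wl: 
  step 3. node 2  ⊔preds=000  new=000  stable
  step 4. node 3  ⊔preds=000  new=111  old=101  +wl: 
  step 5. node 4  ⊔preds=110  new=101  old=000  +wl: 

Least fixpoint reached:
  node 0: 000
  node 1: 110
  node 2: 000
  node 3: 111
  node 4: 101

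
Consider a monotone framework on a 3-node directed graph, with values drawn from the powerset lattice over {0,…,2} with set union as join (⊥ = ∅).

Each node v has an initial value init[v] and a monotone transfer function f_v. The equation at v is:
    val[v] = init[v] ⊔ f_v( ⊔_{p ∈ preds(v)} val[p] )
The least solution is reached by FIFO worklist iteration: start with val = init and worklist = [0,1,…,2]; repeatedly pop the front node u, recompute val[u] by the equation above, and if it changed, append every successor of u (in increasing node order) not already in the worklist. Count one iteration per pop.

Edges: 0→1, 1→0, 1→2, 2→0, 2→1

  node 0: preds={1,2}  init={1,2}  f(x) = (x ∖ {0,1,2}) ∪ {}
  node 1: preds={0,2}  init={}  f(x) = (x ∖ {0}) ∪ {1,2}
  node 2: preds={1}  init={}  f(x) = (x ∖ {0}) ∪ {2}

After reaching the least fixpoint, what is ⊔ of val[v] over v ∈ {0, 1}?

{1,2}

Iteration log — 5 steps:
  step 1. node 0  ⊔preds={}  new={1,2}  stable
  step 2. node 1  ⊔preds={1,2}  new={1,2}  old={}  +wl: 0
  step 3. node 2  ⊔preds={1,2}  new={1,2}  old={}  +wl: 1
  step 4. node 0  ⊔preds={1,2}  new={1,2}  stable
  step 5. node 1  ⊔preds={1,2}  new={1,2}  stable

Least fixpoint reached:
  node 0: {1,2}
  node 1: {1,2}
  node 2: {1,2}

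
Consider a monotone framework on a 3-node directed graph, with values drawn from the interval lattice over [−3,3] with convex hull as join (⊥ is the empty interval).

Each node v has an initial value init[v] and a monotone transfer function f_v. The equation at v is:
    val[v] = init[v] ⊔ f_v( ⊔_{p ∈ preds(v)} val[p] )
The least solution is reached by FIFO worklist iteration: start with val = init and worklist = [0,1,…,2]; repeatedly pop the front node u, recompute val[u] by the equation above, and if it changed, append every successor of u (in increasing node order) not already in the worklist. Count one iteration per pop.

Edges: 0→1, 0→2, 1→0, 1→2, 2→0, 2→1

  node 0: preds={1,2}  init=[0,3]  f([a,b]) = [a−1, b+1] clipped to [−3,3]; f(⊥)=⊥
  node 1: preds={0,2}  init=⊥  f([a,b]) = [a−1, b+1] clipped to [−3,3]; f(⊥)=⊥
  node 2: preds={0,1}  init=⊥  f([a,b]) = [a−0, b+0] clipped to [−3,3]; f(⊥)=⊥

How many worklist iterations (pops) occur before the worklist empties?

9

Iteration log — 9 steps:
  step 1. node 0  ⊔preds=⊥  new=[0,3]  stable
  step 2. node 1  ⊔preds=[0,3]  new=[-1,3]  old=⊥  +wl: 0
  step 3. node 2  ⊔preds=[-1,3]  new=[-1,3]  old=⊥  +wl: 1
  step 4. node 0  ⊔preds=[-1,3]  new=[-2,3]  old=[0,3]  +wl: 2
  step 5. node 1  ⊔preds=[-2,3]  new=[-3,3]  old=[-1,3]  +wl: 0
  step 6. node 2  ⊔preds=[-3,3]  new=[-3,3]  old=[-1,3]  +wl: 1
  step 7. node 0  ⊔preds=[-3,3]  new=[-3,3]  old=[-2,3]  +wl: 2
  step 8. node 1  ⊔preds=[-3,3]  new=[-3,3]  stable
  step 9. node 2  ⊔preds=[-3,3]  new=[-3,3]  stable

Least fixpoint reached:
  node 0: [-3,3]
  node 1: [-3,3]
  node 2: [-3,3]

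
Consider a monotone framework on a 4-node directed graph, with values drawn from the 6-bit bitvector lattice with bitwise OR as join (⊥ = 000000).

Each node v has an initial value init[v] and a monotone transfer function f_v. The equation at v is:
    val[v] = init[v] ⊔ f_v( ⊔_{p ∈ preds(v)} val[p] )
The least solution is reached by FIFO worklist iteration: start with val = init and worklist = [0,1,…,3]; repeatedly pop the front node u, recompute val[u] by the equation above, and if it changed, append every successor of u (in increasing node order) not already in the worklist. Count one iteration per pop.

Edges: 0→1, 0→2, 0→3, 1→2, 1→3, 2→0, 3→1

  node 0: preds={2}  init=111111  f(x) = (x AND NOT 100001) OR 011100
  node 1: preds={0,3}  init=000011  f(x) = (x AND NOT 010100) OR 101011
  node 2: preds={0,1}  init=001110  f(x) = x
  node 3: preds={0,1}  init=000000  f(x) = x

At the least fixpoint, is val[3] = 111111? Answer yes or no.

Iteration log — 6 steps:
  step 1. node 0  ⊔preds=001110  new=111111  stable
  step 2. node 1  ⊔preds=111111  new=101011  old=000011  +wl: 
  step 3. node 2  ⊔preds=111111  new=111111  old=001110  +wl: 0
  step 4. node 3  ⊔preds=111111  new=111111  old=000000  +wl: 1
  step 5. node 0  ⊔preds=111111  new=111111  stable
  step 6. node 1  ⊔preds=111111  new=101011  stable

Least fixpoint reached:
  node 0: 111111
  node 1: 101011
  node 2: 111111
  node 3: 111111

yes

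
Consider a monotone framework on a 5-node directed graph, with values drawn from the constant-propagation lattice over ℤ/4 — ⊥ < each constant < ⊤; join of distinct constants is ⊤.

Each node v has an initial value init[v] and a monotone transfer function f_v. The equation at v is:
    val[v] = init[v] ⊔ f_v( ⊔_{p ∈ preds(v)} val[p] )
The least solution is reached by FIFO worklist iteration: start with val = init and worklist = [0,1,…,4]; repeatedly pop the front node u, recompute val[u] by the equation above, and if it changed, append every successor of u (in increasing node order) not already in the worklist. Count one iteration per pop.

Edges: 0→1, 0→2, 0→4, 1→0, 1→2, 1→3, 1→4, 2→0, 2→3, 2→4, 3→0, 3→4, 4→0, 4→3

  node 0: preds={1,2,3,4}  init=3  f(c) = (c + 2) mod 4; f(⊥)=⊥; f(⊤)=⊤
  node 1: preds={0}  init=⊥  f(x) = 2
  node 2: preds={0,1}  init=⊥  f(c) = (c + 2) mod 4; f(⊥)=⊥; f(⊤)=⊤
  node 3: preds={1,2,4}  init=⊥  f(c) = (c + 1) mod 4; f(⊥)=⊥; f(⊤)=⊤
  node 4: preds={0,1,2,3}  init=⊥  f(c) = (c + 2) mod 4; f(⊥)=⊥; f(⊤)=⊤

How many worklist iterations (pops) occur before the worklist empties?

10

Worklist (10 pops):
  #1 pop 0: in=⊥ → 3 (no change)
  #2 pop 1: in=3 → 2 (was ⊥); enqueue [0]
  #3 pop 2: in=⊤ → ⊤ (was ⊥); enqueue []
  #4 pop 3: in=⊤ → ⊤ (was ⊥); enqueue []
  #5 pop 4: in=⊤ → ⊤ (was ⊥); enqueue [3]
  #6 pop 0: in=⊤ → ⊤ (was 3); enqueue [1,2,4]
  #7 pop 3: in=⊤ → ⊤ (no change)
  #8 pop 1: in=⊤ → 2 (no change)
  #9 pop 2: in=⊤ → ⊤ (no change)
  #10 pop 4: in=⊤ → ⊤ (no change)

Fixpoint:
  val[0] = ⊤
  val[1] = 2
  val[2] = ⊤
  val[3] = ⊤
  val[4] = ⊤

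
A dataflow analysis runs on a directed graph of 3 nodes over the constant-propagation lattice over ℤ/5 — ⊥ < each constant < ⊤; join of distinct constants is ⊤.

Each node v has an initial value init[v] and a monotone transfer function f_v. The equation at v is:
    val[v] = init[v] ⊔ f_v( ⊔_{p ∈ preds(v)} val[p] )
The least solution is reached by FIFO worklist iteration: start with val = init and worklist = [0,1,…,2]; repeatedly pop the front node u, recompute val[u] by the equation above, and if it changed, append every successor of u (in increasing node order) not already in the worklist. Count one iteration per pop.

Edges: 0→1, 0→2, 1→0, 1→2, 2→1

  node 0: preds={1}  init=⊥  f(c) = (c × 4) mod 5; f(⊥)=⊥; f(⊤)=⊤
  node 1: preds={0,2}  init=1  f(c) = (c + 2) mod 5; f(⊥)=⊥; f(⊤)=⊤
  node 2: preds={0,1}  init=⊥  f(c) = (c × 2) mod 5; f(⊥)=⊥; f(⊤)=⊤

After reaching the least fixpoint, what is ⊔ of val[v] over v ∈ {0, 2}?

⊤

Iteration log — 7 steps:
  step 1. node 0  ⊔preds=1  new=4  old=⊥  +wl: 
  step 2. node 1  ⊔preds=4  new=1  stable
  step 3. node 2  ⊔preds=⊤  new=⊤  old=⊥  +wl: 1
  step 4. node 1  ⊔preds=⊤  new=⊤  old=1  +wl: 0,2
  step 5. node 0  ⊔preds=⊤  new=⊤  old=4  +wl: 1
  step 6. node 2  ⊔preds=⊤  new=⊤  stable
  step 7. node 1  ⊔preds=⊤  new=⊤  stable

Least fixpoint reached:
  node 0: ⊤
  node 1: ⊤
  node 2: ⊤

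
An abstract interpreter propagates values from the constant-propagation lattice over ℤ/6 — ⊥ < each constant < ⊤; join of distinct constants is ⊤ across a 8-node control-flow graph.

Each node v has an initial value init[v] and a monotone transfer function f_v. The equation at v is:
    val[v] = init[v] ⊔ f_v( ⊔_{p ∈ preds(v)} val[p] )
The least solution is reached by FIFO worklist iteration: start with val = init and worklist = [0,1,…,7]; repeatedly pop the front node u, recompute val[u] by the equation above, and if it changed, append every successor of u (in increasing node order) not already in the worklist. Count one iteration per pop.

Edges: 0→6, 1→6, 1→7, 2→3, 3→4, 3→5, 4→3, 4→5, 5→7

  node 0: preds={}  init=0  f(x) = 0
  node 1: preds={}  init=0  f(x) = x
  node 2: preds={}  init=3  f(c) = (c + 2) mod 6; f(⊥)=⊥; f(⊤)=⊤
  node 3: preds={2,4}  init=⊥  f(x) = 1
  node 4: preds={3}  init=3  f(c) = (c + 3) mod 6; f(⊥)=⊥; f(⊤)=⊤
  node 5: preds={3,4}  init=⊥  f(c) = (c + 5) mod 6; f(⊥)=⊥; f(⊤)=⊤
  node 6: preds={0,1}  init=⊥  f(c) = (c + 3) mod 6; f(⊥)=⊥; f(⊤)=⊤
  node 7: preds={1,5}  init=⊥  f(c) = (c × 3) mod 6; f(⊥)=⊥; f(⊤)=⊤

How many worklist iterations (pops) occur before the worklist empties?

Iteration log — 9 steps:
  step 1. node 0  ⊔preds=⊥  new=0  stable
  step 2. node 1  ⊔preds=⊥  new=0  stable
  step 3. node 2  ⊔preds=⊥  new=3  stable
  step 4. node 3  ⊔preds=3  new=1  old=⊥  +wl: 
  step 5. node 4  ⊔preds=1  new=⊤  old=3  +wl: 3
  step 6. node 5  ⊔preds=⊤  new=⊤  old=⊥  +wl: 
  step 7. node 6  ⊔preds=0  new=3  old=⊥  +wl: 
  step 8. node 7  ⊔preds=⊤  new=⊤  old=⊥  +wl: 
  step 9. node 3  ⊔preds=⊤  new=1  stable

Least fixpoint reached:
  node 0: 0
  node 1: 0
  node 2: 3
  node 3: 1
  node 4: ⊤
  node 5: ⊤
  node 6: 3
  node 7: ⊤

9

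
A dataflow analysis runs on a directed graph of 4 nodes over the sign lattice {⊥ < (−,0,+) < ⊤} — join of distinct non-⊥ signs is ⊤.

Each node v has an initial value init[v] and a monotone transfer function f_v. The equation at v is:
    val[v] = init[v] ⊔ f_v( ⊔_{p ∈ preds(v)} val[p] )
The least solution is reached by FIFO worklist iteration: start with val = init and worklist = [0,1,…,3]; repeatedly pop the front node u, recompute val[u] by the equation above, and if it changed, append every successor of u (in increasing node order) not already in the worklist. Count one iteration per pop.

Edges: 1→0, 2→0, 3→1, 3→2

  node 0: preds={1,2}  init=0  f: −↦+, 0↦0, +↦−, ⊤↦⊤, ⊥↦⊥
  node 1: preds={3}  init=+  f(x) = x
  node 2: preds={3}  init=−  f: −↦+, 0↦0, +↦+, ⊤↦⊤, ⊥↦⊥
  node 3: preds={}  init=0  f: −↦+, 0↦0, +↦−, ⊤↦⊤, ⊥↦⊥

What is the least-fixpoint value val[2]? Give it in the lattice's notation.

Worklist (5 pops):
  #1 pop 0: in=⊤ → ⊤ (was 0); enqueue []
  #2 pop 1: in=0 → ⊤ (was +); enqueue [0]
  #3 pop 2: in=0 → ⊤ (was −); enqueue []
  #4 pop 3: in=⊥ → 0 (no change)
  #5 pop 0: in=⊤ → ⊤ (no change)

Fixpoint:
  val[0] = ⊤
  val[1] = ⊤
  val[2] = ⊤
  val[3] = 0

⊤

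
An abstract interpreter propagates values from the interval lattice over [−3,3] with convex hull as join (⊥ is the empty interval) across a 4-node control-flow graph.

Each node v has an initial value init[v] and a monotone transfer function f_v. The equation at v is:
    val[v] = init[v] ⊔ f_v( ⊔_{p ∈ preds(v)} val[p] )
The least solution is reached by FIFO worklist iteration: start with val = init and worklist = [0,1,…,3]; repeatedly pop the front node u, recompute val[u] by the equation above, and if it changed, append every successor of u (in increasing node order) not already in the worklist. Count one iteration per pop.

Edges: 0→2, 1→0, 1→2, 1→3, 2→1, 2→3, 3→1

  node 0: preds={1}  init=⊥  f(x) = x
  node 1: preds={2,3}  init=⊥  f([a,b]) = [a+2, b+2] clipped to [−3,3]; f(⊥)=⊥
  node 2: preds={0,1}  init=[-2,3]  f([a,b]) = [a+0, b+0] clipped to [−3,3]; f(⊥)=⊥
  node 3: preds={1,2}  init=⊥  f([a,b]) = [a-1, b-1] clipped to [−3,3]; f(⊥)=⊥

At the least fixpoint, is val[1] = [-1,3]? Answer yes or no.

Iteration log — 10 steps:
  step 1. node 0  ⊔preds=⊥  new=⊥  stable
  step 2. node 1  ⊔preds=[-2,3]  new=[0,3]  old=⊥  +wl: 0
  step 3. node 2  ⊔preds=[0,3]  new=[-2,3]  stable
  step 4. node 3  ⊔preds=[-2,3]  new=[-3,2]  old=⊥  +wl: 1
  step 5. node 0  ⊔preds=[0,3]  new=[0,3]  old=⊥  +wl: 2
  step 6. node 1  ⊔preds=[-3,3]  new=[-1,3]  old=[0,3]  +wl: 0,3
  step 7. node 2  ⊔preds=[-1,3]  new=[-2,3]  stable
  step 8. node 0  ⊔preds=[-1,3]  new=[-1,3]  old=[0,3]  +wl: 2
  step 9. node 3  ⊔preds=[-2,3]  new=[-3,2]  stable
  step 10. node 2  ⊔preds=[-1,3]  new=[-2,3]  stable

Least fixpoint reached:
  node 0: [-1,3]
  node 1: [-1,3]
  node 2: [-2,3]
  node 3: [-3,2]

yes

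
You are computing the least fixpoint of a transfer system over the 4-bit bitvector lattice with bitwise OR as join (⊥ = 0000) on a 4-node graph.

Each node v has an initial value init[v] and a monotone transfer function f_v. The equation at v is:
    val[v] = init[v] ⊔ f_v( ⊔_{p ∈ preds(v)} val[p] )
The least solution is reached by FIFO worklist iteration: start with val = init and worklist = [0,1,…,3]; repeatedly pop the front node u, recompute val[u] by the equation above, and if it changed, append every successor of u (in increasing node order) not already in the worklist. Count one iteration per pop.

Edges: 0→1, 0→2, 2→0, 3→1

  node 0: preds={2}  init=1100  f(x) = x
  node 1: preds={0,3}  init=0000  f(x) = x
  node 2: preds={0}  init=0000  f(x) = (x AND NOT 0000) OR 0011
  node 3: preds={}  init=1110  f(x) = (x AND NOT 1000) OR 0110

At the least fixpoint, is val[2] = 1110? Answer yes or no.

Worklist (7 pops):
  #1 pop 0: in=0000 → 1100 (no change)
  #2 pop 1: in=1110 → 1110 (was 0000); enqueue []
  #3 pop 2: in=1100 → 1111 (was 0000); enqueue [0]
  #4 pop 3: in=0000 → 1110 (no change)
  #5 pop 0: in=1111 → 1111 (was 1100); enqueue [1,2]
  #6 pop 1: in=1111 → 1111 (was 1110); enqueue []
  #7 pop 2: in=1111 → 1111 (no change)

Fixpoint:
  val[0] = 1111
  val[1] = 1111
  val[2] = 1111
  val[3] = 1110

no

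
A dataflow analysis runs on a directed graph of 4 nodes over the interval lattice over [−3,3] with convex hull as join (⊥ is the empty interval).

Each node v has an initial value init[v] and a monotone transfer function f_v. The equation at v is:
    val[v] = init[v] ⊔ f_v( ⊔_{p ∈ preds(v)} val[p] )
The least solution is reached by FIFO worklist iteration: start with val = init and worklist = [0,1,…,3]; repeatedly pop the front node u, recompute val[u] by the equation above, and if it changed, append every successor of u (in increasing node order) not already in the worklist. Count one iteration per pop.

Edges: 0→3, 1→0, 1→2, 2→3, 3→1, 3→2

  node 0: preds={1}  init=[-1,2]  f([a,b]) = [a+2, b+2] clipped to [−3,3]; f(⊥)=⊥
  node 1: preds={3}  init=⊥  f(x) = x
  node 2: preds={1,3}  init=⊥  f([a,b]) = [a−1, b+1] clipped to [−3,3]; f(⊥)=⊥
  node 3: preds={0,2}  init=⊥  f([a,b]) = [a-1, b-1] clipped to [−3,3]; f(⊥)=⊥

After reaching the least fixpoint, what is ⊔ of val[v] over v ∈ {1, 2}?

Worklist (12 pops):
  #1 pop 0: in=⊥ → [-1,2] (no change)
  #2 pop 1: in=⊥ → ⊥ (no change)
  #3 pop 2: in=⊥ → ⊥ (no change)
  #4 pop 3: in=[-1,2] → [-2,1] (was ⊥); enqueue [1,2]
  #5 pop 1: in=[-2,1] → [-2,1] (was ⊥); enqueue [0]
  #6 pop 2: in=[-2,1] → [-3,2] (was ⊥); enqueue [3]
  #7 pop 0: in=[-2,1] → [-1,3] (was [-1,2]); enqueue []
  #8 pop 3: in=[-3,3] → [-3,2] (was [-2,1]); enqueue [1,2]
  #9 pop 1: in=[-3,2] → [-3,2] (was [-2,1]); enqueue [0]
  #10 pop 2: in=[-3,2] → [-3,3] (was [-3,2]); enqueue [3]
  #11 pop 0: in=[-3,2] → [-1,3] (no change)
  #12 pop 3: in=[-3,3] → [-3,2] (no change)

Fixpoint:
  val[0] = [-1,3]
  val[1] = [-3,2]
  val[2] = [-3,3]
  val[3] = [-3,2]

[-3,3]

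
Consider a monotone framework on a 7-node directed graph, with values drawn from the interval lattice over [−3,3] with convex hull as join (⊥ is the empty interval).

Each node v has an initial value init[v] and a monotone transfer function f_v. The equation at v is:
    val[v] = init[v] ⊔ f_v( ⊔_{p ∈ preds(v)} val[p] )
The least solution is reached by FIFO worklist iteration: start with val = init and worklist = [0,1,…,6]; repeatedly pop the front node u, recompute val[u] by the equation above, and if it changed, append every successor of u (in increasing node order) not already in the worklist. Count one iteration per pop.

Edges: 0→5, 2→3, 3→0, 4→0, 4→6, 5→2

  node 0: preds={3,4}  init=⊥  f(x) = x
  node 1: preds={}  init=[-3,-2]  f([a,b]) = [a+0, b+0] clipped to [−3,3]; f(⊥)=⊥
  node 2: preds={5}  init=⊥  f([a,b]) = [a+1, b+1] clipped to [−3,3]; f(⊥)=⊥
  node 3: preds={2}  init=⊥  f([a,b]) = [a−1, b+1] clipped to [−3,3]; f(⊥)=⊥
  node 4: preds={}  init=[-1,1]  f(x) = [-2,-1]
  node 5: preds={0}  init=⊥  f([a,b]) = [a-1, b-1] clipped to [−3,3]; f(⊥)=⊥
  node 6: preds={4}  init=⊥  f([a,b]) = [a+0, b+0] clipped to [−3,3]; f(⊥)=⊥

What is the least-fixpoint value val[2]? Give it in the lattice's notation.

[-2,3]

Worklist (23 pops):
  #1 pop 0: in=[-1,1] → [-1,1] (was ⊥); enqueue []
  #2 pop 1: in=⊥ → [-3,-2] (no change)
  #3 pop 2: in=⊥ → ⊥ (no change)
  #4 pop 3: in=⊥ → ⊥ (no change)
  #5 pop 4: in=⊥ → [-2,1] (was [-1,1]); enqueue [0]
  #6 pop 5: in=[-1,1] → [-2,0] (was ⊥); enqueue [2]
  #7 pop 6: in=[-2,1] → [-2,1] (was ⊥); enqueue []
  #8 pop 0: in=[-2,1] → [-2,1] (was [-1,1]); enqueue [5]
  #9 pop 2: in=[-2,0] → [-1,1] (was ⊥); enqueue [3]
  #10 pop 5: in=[-2,1] → [-3,0] (was [-2,0]); enqueue [2]
  #11 pop 3: in=[-1,1] → [-2,2] (was ⊥); enqueue [0]
  #12 pop 2: in=[-3,0] → [-2,1] (was [-1,1]); enqueue [3]
  #13 pop 0: in=[-2,2] → [-2,2] (was [-2,1]); enqueue [5]
  #14 pop 3: in=[-2,1] → [-3,2] (was [-2,2]); enqueue [0]
  #15 pop 5: in=[-2,2] → [-3,1] (was [-3,0]); enqueue [2]
  #16 pop 0: in=[-3,2] → [-3,2] (was [-2,2]); enqueue [5]
  #17 pop 2: in=[-3,1] → [-2,2] (was [-2,1]); enqueue [3]
  #18 pop 5: in=[-3,2] → [-3,1] (no change)
  #19 pop 3: in=[-2,2] → [-3,3] (was [-3,2]); enqueue [0]
  #20 pop 0: in=[-3,3] → [-3,3] (was [-3,2]); enqueue [5]
  #21 pop 5: in=[-3,3] → [-3,2] (was [-3,1]); enqueue [2]
  #22 pop 2: in=[-3,2] → [-2,3] (was [-2,2]); enqueue [3]
  #23 pop 3: in=[-2,3] → [-3,3] (no change)

Fixpoint:
  val[0] = [-3,3]
  val[1] = [-3,-2]
  val[2] = [-2,3]
  val[3] = [-3,3]
  val[4] = [-2,1]
  val[5] = [-3,2]
  val[6] = [-2,1]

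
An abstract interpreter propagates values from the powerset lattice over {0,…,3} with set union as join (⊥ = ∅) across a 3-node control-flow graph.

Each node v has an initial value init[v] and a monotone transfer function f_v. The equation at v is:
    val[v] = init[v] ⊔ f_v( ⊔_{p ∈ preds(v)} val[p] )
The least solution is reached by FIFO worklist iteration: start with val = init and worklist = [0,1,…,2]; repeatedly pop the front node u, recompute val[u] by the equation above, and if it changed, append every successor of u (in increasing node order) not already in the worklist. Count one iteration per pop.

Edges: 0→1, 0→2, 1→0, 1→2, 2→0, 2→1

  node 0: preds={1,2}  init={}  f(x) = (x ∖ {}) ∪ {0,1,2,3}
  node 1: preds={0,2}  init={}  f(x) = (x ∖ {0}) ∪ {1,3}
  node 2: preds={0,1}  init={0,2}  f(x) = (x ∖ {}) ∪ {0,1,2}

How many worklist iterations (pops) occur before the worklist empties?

5

Worklist (5 pops):
  #1 pop 0: in={0,2} → {0,1,2,3} (was {}); enqueue []
  #2 pop 1: in={0,1,2,3} → {1,2,3} (was {}); enqueue [0]
  #3 pop 2: in={0,1,2,3} → {0,1,2,3} (was {0,2}); enqueue [1]
  #4 pop 0: in={0,1,2,3} → {0,1,2,3} (no change)
  #5 pop 1: in={0,1,2,3} → {1,2,3} (no change)

Fixpoint:
  val[0] = {0,1,2,3}
  val[1] = {1,2,3}
  val[2] = {0,1,2,3}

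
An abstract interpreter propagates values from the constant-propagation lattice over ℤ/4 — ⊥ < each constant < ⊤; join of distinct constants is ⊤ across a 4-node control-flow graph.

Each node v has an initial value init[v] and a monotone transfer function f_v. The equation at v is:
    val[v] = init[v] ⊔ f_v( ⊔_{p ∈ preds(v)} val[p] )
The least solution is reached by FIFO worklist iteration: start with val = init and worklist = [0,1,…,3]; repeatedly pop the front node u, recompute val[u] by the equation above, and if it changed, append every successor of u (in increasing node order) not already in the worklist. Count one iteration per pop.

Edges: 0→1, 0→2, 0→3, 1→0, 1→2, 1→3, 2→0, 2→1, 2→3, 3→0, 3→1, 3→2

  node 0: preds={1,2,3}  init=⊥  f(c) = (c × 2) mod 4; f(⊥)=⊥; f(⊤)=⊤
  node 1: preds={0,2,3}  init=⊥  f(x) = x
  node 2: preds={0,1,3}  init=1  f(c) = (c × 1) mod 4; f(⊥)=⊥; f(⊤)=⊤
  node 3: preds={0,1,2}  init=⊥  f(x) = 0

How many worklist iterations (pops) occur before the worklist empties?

Worklist (8 pops):
  #1 pop 0: in=1 → 2 (was ⊥); enqueue []
  #2 pop 1: in=⊤ → ⊤ (was ⊥); enqueue [0]
  #3 pop 2: in=⊤ → ⊤ (was 1); enqueue [1]
  #4 pop 3: in=⊤ → 0 (was ⊥); enqueue [2]
  #5 pop 0: in=⊤ → ⊤ (was 2); enqueue [3]
  #6 pop 1: in=⊤ → ⊤ (no change)
  #7 pop 2: in=⊤ → ⊤ (no change)
  #8 pop 3: in=⊤ → 0 (no change)

Fixpoint:
  val[0] = ⊤
  val[1] = ⊤
  val[2] = ⊤
  val[3] = 0

8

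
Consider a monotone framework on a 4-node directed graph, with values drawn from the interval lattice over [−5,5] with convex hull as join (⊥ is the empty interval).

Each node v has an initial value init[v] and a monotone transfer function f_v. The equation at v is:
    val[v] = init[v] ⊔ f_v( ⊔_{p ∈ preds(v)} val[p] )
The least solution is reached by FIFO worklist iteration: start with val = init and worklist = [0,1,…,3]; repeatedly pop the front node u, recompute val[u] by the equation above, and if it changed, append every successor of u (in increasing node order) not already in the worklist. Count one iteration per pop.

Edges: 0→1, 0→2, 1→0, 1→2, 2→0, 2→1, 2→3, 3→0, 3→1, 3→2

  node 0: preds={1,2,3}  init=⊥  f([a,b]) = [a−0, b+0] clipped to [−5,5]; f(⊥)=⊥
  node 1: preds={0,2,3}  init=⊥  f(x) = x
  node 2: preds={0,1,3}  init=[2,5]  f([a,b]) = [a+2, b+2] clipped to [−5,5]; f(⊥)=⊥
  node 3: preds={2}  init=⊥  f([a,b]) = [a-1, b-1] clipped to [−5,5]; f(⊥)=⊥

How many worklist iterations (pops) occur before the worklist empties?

8

Iteration log — 8 steps:
  step 1. node 0  ⊔preds=[2,5]  new=[2,5]  old=⊥  +wl: 
  step 2. node 1  ⊔preds=[2,5]  new=[2,5]  old=⊥  +wl: 0
  step 3. node 2  ⊔preds=[2,5]  new=[2,5]  stable
  step 4. node 3  ⊔preds=[2,5]  new=[1,4]  old=⊥  +wl: 1,2
  step 5. node 0  ⊔preds=[1,5]  new=[1,5]  old=[2,5]  +wl: 
  step 6. node 1  ⊔preds=[1,5]  new=[1,5]  old=[2,5]  +wl: 0
  step 7. node 2  ⊔preds=[1,5]  new=[2,5]  stable
  step 8. node 0  ⊔preds=[1,5]  new=[1,5]  stable

Least fixpoint reached:
  node 0: [1,5]
  node 1: [1,5]
  node 2: [2,5]
  node 3: [1,4]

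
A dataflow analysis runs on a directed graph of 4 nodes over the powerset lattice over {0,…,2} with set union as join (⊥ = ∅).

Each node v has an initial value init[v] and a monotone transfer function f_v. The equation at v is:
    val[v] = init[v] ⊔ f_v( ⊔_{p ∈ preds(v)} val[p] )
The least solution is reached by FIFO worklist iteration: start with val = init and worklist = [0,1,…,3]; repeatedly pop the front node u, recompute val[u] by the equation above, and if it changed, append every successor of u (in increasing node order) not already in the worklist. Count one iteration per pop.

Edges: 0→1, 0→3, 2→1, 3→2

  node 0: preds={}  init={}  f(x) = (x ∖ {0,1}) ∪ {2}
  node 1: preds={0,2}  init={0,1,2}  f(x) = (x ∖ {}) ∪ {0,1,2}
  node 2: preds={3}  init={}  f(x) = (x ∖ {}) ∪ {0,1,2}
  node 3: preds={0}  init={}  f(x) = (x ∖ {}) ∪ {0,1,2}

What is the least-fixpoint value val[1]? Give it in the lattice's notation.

Trace (6 dequeues):
  [1] u=0 | in {} | out {2} | prev {} | push {}
  [2] u=1 | in {2} | out {0,1,2} | ==
  [3] u=2 | in {} | out {0,1,2} | prev {} | push {1}
  [4] u=3 | in {2} | out {0,1,2} | prev {} | push {2}
  [5] u=1 | in {0,1,2} | out {0,1,2} | ==
  [6] u=2 | in {0,1,2} | out {0,1,2} | ==

Converged values:
  [0] {2}
  [1] {0,1,2}
  [2] {0,1,2}
  [3] {0,1,2}

{0,1,2}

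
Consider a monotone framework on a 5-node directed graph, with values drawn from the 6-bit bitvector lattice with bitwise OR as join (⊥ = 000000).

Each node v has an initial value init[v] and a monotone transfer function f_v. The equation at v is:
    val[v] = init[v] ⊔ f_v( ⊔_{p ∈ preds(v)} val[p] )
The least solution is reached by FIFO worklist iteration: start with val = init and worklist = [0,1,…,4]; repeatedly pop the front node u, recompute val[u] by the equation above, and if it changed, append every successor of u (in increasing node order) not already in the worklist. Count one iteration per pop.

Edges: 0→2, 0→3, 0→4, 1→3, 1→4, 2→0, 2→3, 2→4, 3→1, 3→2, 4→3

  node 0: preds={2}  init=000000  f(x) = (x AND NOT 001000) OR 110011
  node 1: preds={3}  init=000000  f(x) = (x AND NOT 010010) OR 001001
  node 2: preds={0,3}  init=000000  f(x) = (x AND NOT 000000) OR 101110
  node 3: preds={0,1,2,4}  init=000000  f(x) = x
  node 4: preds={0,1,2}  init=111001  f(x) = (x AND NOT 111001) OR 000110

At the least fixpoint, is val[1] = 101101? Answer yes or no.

Worklist (10 pops):
  #1 pop 0: in=000000 → 110011 (was 000000); enqueue []
  #2 pop 1: in=000000 → 001001 (was 000000); enqueue []
  #3 pop 2: in=110011 → 111111 (was 000000); enqueue [0]
  #4 pop 3: in=111111 → 111111 (was 000000); enqueue [1,2]
  #5 pop 4: in=111111 → 111111 (was 111001); enqueue [3]
  #6 pop 0: in=111111 → 110111 (was 110011); enqueue [4]
  #7 pop 1: in=111111 → 101101 (was 001001); enqueue []
  #8 pop 2: in=111111 → 111111 (no change)
  #9 pop 3: in=111111 → 111111 (no change)
  #10 pop 4: in=111111 → 111111 (no change)

Fixpoint:
  val[0] = 110111
  val[1] = 101101
  val[2] = 111111
  val[3] = 111111
  val[4] = 111111

yes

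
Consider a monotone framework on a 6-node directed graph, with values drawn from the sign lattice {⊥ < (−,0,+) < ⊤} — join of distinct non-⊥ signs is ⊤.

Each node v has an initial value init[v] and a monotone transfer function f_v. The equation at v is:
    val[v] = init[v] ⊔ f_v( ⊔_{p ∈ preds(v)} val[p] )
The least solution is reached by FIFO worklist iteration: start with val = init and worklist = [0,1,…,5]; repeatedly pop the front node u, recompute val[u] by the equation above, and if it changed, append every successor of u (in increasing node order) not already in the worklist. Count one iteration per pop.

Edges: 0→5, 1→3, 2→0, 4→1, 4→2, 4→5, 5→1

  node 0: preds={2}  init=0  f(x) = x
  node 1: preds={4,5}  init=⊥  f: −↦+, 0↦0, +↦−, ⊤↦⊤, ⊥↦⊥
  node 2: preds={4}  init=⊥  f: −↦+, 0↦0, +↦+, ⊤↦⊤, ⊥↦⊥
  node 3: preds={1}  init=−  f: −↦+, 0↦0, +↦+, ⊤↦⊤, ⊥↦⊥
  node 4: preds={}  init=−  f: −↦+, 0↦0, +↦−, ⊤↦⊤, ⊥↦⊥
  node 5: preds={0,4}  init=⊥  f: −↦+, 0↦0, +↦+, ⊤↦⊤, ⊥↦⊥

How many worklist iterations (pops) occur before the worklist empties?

Worklist (10 pops):
  #1 pop 0: in=⊥ → 0 (no change)
  #2 pop 1: in=− → + (was ⊥); enqueue []
  #3 pop 2: in=− → + (was ⊥); enqueue [0]
  #4 pop 3: in=+ → ⊤ (was −); enqueue []
  #5 pop 4: in=⊥ → − (no change)
  #6 pop 5: in=⊤ → ⊤ (was ⊥); enqueue [1]
  #7 pop 0: in=+ → ⊤ (was 0); enqueue [5]
  #8 pop 1: in=⊤ → ⊤ (was +); enqueue [3]
  #9 pop 5: in=⊤ → ⊤ (no change)
  #10 pop 3: in=⊤ → ⊤ (no change)

Fixpoint:
  val[0] = ⊤
  val[1] = ⊤
  val[2] = +
  val[3] = ⊤
  val[4] = −
  val[5] = ⊤

10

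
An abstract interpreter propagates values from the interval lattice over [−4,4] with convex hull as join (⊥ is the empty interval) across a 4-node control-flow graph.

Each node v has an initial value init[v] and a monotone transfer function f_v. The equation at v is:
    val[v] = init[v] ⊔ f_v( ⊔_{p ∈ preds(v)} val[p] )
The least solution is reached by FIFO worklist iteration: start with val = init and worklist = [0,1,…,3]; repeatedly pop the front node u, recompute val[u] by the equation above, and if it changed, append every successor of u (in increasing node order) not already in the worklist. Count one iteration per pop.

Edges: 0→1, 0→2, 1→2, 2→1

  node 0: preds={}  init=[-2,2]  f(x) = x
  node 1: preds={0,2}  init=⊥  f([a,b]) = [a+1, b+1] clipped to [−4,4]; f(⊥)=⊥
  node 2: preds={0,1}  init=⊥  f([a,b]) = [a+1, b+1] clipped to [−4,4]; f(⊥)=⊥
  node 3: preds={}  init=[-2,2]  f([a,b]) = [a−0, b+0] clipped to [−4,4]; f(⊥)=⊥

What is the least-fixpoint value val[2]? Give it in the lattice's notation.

[-1,4]

Worklist (6 pops):
  #1 pop 0: in=⊥ → [-2,2] (no change)
  #2 pop 1: in=[-2,2] → [-1,3] (was ⊥); enqueue []
  #3 pop 2: in=[-2,3] → [-1,4] (was ⊥); enqueue [1]
  #4 pop 3: in=⊥ → [-2,2] (no change)
  #5 pop 1: in=[-2,4] → [-1,4] (was [-1,3]); enqueue [2]
  #6 pop 2: in=[-2,4] → [-1,4] (no change)

Fixpoint:
  val[0] = [-2,2]
  val[1] = [-1,4]
  val[2] = [-1,4]
  val[3] = [-2,2]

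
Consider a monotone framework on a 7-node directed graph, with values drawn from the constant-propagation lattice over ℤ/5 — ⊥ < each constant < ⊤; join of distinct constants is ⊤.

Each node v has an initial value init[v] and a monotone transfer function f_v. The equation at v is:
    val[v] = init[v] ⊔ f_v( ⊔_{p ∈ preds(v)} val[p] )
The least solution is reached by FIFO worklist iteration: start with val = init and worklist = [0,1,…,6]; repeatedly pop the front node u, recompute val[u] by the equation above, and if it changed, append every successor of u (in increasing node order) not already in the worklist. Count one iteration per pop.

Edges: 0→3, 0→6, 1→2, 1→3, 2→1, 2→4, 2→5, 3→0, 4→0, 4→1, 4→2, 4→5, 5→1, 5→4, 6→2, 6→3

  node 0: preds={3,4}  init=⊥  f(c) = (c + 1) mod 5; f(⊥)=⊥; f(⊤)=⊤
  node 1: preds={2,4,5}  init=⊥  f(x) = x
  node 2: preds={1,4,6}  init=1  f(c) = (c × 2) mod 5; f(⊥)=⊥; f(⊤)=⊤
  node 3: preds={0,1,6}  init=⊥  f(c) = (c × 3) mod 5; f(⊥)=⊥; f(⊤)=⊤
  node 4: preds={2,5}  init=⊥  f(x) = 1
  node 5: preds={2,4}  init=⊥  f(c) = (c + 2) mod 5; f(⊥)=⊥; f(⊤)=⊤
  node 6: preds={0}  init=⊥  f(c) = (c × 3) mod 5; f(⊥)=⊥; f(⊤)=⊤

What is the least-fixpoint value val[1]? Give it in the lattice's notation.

⊤

Trace (16 dequeues):
  [1] u=0 | in ⊥ | out ⊥ | ==
  [2] u=1 | in 1 | out 1 | prev ⊥ | push {}
  [3] u=2 | in 1 | out ⊤ | prev 1 | push {1}
  [4] u=3 | in 1 | out 3 | prev ⊥ | push {0}
  [5] u=4 | in ⊤ | out 1 | prev ⊥ | push {2}
  [6] u=5 | in ⊤ | out ⊤ | prev ⊥ | push {4}
  [7] u=6 | in ⊥ | out ⊥ | ==
  [8] u=1 | in ⊤ | out ⊤ | prev 1 | push {3}
  [9] u=0 | in ⊤ | out ⊤ | prev ⊥ | push {6}
  [10] u=2 | in ⊤ | out ⊤ | ==
  [11] u=4 | in ⊤ | out 1 | ==
  [12] u=3 | in ⊤ | out ⊤ | prev 3 | push {0}
  [13] u=6 | in ⊤ | out ⊤ | prev ⊥ | push {2,3}
  [14] u=0 | in ⊤ | out ⊤ | ==
  [15] u=2 | in ⊤ | out ⊤ | ==
  [16] u=3 | in ⊤ | out ⊤ | ==

Converged values:
  [0] ⊤
  [1] ⊤
  [2] ⊤
  [3] ⊤
  [4] 1
  [5] ⊤
  [6] ⊤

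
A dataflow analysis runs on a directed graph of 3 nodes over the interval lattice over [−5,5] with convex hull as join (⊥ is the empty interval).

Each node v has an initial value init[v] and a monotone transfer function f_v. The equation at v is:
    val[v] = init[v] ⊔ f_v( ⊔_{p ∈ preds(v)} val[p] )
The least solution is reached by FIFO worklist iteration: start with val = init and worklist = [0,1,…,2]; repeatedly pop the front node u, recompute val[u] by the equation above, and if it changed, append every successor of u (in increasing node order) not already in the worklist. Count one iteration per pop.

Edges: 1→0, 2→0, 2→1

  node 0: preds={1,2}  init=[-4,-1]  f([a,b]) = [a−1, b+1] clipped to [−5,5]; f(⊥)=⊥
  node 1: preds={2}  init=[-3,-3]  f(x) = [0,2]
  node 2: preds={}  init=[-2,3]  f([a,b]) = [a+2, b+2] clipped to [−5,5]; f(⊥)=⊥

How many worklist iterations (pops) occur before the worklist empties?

Iteration log — 4 steps:
  step 1. node 0  ⊔preds=[-3,3]  new=[-4,4]  old=[-4,-1]  +wl: 
  step 2. node 1  ⊔preds=[-2,3]  new=[-3,2]  old=[-3,-3]  +wl: 0
  step 3. node 2  ⊔preds=⊥  new=[-2,3]  stable
  step 4. node 0  ⊔preds=[-3,3]  new=[-4,4]  stable

Least fixpoint reached:
  node 0: [-4,4]
  node 1: [-3,2]
  node 2: [-2,3]

4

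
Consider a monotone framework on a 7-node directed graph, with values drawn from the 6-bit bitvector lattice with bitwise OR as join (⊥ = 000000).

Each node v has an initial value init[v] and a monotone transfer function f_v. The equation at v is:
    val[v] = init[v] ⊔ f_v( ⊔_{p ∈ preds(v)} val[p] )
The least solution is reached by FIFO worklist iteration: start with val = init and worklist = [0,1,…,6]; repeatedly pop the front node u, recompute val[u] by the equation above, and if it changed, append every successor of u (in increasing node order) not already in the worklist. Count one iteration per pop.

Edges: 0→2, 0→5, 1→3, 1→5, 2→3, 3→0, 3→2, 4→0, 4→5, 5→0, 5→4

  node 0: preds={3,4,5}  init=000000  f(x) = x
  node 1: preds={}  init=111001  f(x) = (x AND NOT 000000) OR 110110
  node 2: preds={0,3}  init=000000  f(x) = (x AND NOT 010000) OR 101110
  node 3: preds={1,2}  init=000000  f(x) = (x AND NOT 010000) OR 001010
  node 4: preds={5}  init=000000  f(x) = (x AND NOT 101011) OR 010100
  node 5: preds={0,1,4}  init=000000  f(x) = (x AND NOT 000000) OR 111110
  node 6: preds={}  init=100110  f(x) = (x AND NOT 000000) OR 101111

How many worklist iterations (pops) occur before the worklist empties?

Worklist (12 pops):
  #1 pop 0: in=000000 → 000000 (no change)
  #2 pop 1: in=000000 → 111111 (was 111001); enqueue []
  #3 pop 2: in=000000 → 101110 (was 000000); enqueue []
  #4 pop 3: in=111111 → 101111 (was 000000); enqueue [0,2]
  #5 pop 4: in=000000 → 010100 (was 000000); enqueue []
  #6 pop 5: in=111111 → 111111 (was 000000); enqueue [4]
  #7 pop 6: in=000000 → 101111 (was 100110); enqueue []
  #8 pop 0: in=111111 → 111111 (was 000000); enqueue [5]
  #9 pop 2: in=111111 → 101111 (was 101110); enqueue [3]
  #10 pop 4: in=111111 → 010100 (no change)
  #11 pop 5: in=111111 → 111111 (no change)
  #12 pop 3: in=111111 → 101111 (no change)

Fixpoint:
  val[0] = 111111
  val[1] = 111111
  val[2] = 101111
  val[3] = 101111
  val[4] = 010100
  val[5] = 111111
  val[6] = 101111

12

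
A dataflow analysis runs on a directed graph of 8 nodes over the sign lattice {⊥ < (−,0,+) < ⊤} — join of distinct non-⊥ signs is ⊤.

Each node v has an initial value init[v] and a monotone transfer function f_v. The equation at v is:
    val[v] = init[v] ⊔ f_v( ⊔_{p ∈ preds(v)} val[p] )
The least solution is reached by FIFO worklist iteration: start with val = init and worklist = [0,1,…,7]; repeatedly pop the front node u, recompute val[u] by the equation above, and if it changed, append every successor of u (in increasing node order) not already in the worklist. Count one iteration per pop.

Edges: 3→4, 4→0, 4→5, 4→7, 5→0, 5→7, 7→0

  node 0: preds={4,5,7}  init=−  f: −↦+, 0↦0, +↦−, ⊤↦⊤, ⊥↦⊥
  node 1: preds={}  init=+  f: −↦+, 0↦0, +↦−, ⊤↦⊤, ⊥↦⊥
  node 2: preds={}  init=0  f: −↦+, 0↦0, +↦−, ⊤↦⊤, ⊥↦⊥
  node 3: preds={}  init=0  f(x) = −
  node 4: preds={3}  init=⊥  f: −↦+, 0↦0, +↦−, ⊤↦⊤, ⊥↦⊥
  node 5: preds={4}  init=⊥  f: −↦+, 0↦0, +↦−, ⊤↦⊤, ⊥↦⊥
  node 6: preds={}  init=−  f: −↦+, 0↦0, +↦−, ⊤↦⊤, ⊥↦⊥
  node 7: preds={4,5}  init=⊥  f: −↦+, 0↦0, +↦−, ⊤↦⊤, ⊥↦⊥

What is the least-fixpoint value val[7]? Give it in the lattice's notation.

Worklist (9 pops):
  #1 pop 0: in=⊥ → − (no change)
  #2 pop 1: in=⊥ → + (no change)
  #3 pop 2: in=⊥ → 0 (no change)
  #4 pop 3: in=⊥ → ⊤ (was 0); enqueue []
  #5 pop 4: in=⊤ → ⊤ (was ⊥); enqueue [0]
  #6 pop 5: in=⊤ → ⊤ (was ⊥); enqueue []
  #7 pop 6: in=⊥ → − (no change)
  #8 pop 7: in=⊤ → ⊤ (was ⊥); enqueue []
  #9 pop 0: in=⊤ → ⊤ (was −); enqueue []

Fixpoint:
  val[0] = ⊤
  val[1] = +
  val[2] = 0
  val[3] = ⊤
  val[4] = ⊤
  val[5] = ⊤
  val[6] = −
  val[7] = ⊤

⊤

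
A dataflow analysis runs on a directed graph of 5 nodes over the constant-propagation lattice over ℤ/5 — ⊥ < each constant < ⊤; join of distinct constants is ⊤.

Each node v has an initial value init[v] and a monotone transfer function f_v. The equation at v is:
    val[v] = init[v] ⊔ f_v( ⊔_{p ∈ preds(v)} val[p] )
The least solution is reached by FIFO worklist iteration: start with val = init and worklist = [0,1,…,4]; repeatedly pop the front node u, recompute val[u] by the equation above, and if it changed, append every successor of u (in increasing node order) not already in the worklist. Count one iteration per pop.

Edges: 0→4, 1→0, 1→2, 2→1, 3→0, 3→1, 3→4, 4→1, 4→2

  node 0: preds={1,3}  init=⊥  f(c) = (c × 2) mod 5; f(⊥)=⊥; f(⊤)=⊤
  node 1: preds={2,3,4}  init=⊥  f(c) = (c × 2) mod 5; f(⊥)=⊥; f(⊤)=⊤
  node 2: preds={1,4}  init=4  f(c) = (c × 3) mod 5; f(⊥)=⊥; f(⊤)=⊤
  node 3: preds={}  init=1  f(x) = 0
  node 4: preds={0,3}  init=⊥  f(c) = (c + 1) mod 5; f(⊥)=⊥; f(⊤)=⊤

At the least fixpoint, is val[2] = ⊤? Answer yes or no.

Trace (9 dequeues):
  [1] u=0 | in 1 | out 2 | prev ⊥ | push {}
  [2] u=1 | in ⊤ | out ⊤ | prev ⊥ | push {0}
  [3] u=2 | in ⊤ | out ⊤ | prev 4 | push {1}
  [4] u=3 | in ⊥ | out ⊤ | prev 1 | push {}
  [5] u=4 | in ⊤ | out ⊤ | prev ⊥ | push {2}
  [6] u=0 | in ⊤ | out ⊤ | prev 2 | push {4}
  [7] u=1 | in ⊤ | out ⊤ | ==
  [8] u=2 | in ⊤ | out ⊤ | ==
  [9] u=4 | in ⊤ | out ⊤ | ==

Converged values:
  [0] ⊤
  [1] ⊤
  [2] ⊤
  [3] ⊤
  [4] ⊤

yes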